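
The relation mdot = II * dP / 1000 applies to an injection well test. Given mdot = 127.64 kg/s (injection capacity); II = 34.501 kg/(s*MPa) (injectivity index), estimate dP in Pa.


dP = mdot * 1000 / II
dP = 127.64 * 1000 / 34.501
dP = 3699.603 kPa
Convert: 3699.603 kPa * 1000.0 = 3.6996e+06 Pa
dP = 3.6996e+06 Pa


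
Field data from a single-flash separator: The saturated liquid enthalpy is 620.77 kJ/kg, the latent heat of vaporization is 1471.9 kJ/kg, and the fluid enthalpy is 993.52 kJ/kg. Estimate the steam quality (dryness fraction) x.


x = (h - hf) / hfg
x = (993.52 - 620.77) / 1471.9
x = 0.25324


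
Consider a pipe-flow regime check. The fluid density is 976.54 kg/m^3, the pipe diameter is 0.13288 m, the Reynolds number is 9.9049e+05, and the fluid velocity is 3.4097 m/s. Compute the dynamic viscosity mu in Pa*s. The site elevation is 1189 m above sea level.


mu = rho * vel * D / Re
mu = 976.54 * 3.4097 * 0.13288 / 9.9049e+05
mu = 0.00044670 Pa*s


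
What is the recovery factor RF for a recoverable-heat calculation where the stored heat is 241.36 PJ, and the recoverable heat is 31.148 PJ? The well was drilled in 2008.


RF = Q_rec / Q_s
RF = 31.148 / 241.36
RF = 0.12905


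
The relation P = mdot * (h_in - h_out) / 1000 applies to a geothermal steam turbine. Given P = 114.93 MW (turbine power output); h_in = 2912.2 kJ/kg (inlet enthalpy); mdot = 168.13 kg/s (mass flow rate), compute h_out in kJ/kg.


h_out = h_in - P * 1000 / mdot
h_out = 2912.2 - 114.93 * 1000 / 168.13
h_out = 2228.6 kJ/kg


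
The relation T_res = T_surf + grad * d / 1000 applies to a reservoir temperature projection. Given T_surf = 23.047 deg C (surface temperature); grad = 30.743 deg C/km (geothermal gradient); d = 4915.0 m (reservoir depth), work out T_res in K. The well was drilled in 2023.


T_res = T_surf + grad * d / 1000
T_res = 23.047 + 30.743 * 4915.0 / 1000
T_res = 174.1488 deg C
Convert to K: 174.1488 + 273.15 = 447.30 K
T_res = 447.30 K


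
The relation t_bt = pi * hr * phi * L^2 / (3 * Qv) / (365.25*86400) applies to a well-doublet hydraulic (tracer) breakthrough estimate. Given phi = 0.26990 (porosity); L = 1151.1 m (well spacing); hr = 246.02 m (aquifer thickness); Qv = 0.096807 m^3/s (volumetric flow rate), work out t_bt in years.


t_bt = pi * hr * phi * L^2 / (3 * Qv) / (365.25*86400)
t_bt = pi * 246.02 * 0.26990 * 1151.1^2 / (3 * 0.096807) / (365.25*86400)
t_bt = 30.159 years


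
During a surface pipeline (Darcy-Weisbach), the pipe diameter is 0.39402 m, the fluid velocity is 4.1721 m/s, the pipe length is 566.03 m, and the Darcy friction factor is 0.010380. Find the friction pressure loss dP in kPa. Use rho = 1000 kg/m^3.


dP = f * (L/D) * (rho*vel^2/2) / 1000
dP = 0.010380 * (566.03/0.39402) * (1000*4.1721^2/2) / 1000
dP = 129.78 kPa


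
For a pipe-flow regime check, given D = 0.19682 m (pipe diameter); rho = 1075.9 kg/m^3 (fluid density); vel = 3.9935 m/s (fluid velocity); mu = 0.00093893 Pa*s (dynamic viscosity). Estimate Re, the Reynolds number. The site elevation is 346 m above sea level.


Re = rho * vel * D / mu
Re = 1075.9 * 3.9935 * 0.19682 / 0.00093893
Re = 9.0066e+05


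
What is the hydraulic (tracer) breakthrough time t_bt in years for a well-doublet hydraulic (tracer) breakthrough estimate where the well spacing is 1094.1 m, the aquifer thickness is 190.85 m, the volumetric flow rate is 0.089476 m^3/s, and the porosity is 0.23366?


t_bt = pi * hr * phi * L^2 / (3 * Qv) / (365.25*86400)
t_bt = pi * 190.85 * 0.23366 * 1094.1^2 / (3 * 0.089476) / (365.25*86400)
t_bt = 19.797 years


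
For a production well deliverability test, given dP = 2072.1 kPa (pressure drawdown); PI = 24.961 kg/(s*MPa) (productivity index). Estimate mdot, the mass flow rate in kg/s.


mdot = PI * dP / 1000
mdot = 24.961 * 2072.1 / 1000
mdot = 51.722 kg/s


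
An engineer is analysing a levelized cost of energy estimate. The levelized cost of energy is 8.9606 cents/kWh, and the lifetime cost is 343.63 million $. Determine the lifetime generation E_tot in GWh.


E_tot = C_tot / LCOE * 100
E_tot = 343.63 / 8.9606 * 100
E_tot = 3834.9 GWh


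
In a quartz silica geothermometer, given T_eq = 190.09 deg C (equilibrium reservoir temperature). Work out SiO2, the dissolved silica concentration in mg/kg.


SiO2 = 10^(5.19 - 1309/(T_eq + 273.15))
SiO2 = 10^(5.19 - 1309/(190.09 + 273.15))
SiO2 = 231.34 mg/kg


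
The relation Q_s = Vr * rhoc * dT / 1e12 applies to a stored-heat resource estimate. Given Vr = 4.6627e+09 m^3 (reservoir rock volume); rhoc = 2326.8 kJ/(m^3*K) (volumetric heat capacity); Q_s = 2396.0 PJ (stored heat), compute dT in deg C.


dT = Q_s * 1e12 / (Vr * rhoc)
dT = 2396.0 * 1e12 / (4.6627e+09 * 2326.8)
dT = 220.8464 K
Convert (temperature difference, 1 K = 1 deg C): 220.8464 K = 220.8464 deg C
dT = 220.85 deg C


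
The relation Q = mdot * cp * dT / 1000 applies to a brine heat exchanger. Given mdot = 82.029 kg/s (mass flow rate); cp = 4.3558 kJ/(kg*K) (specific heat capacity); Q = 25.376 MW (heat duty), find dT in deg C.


dT = Q * 1000 / (mdot * cp)
dT = 25.376 * 1000 / (82.029 * 4.3558)
dT = 71.02117 K
Convert (temperature difference, 1 K = 1 deg C): 71.02117 K = 71.02117 deg C
dT = 71.021 deg C


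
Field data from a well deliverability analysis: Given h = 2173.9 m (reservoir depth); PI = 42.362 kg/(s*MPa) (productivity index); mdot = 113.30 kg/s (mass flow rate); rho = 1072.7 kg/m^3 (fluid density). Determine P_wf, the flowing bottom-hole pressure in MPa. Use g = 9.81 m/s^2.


Step 1: P_i = rho*g*h/1e6 = 1072.7*9.81*2173.9/1e6 = 22.87636 MPa
Step 2: P_wf = P_i - mdot/PI = 22.87636 - 113.3/42.362 = 20.202 MPa
P_wf = 20.202 MPa


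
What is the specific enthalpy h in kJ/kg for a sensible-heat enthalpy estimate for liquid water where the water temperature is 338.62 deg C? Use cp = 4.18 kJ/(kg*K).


h = cp * T
h = 4.18 * 338.62
h = 1415.4 kJ/kg


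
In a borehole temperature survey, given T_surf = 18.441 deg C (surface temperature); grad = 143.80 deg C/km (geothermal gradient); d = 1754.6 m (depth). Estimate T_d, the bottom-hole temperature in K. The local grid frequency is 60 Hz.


T_d = T_surf + grad * d / 1000
T_d = 18.441 + 143.80 * 1754.6 / 1000
T_d = 270.7525 deg C
Convert to K: 270.7525 + 273.15 = 543.90 K
T_d = 543.90 K


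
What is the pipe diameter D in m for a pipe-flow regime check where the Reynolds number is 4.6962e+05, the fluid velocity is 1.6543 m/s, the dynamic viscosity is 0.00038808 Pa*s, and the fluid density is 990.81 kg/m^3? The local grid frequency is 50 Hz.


D = Re * mu / (rho * vel)
D = 4.6962e+05 * 0.00038808 / (990.81 * 1.6543)
D = 0.11119 m


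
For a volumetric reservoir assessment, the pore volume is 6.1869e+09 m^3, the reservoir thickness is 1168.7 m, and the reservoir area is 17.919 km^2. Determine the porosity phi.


phi = Vp / (A * 1e6 * hr)
phi = 6.1869e+09 / (17.919 * 1e6 * 1168.7)
phi = 0.29543


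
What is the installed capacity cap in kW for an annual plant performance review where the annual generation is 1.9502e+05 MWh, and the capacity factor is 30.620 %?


cap = E_a / (CF/100 * 8760)
cap = 1.9502e+05 / (30.620/100 * 8760)
cap = 72.70593 MW
Convert: 72.70593 MW * 1000.0 = 72706 kW
cap = 72706 kW


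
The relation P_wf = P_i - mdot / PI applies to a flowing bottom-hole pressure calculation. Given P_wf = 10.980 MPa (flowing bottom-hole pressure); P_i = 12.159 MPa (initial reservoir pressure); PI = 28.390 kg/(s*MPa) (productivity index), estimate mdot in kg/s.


mdot = (P_i - P_wf) * PI
mdot = (12.159 - 10.980) * 28.390
mdot = 33.472 kg/s


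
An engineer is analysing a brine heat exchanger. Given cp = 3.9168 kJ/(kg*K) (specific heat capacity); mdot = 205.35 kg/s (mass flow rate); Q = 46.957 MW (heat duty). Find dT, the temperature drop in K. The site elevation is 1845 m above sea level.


dT = Q * 1000 / (mdot * cp)
dT = 46.957 * 1000 / (205.35 * 3.9168)
dT = 58.381 K


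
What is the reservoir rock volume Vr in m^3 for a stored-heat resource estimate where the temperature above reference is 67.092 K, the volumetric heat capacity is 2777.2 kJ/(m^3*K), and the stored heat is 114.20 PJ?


Vr = Q_s * 1e12 / (rhoc * dT)
Vr = 114.20 * 1e12 / (2777.2 * 67.092)
Vr = 6.1290e+08 m^3


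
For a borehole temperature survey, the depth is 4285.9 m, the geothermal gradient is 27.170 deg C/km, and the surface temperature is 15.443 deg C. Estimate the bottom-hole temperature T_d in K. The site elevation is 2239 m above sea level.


T_d = T_surf + grad * d / 1000
T_d = 15.443 + 27.170 * 4285.9 / 1000
T_d = 131.8909 deg C
Convert to K: 131.8909 + 273.15 = 405.04 K
T_d = 405.04 K


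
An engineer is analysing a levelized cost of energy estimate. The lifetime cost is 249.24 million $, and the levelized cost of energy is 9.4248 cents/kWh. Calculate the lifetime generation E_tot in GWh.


E_tot = C_tot / LCOE * 100
E_tot = 249.24 / 9.4248 * 100
E_tot = 2644.5 GWh


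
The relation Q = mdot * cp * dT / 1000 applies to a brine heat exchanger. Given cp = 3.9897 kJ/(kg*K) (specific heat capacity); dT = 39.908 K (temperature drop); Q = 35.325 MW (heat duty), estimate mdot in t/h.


mdot = Q * 1000 / (cp * dT)
mdot = 35.325 * 1000 / (3.9897 * 39.908)
mdot = 221.8615 kg/s
Convert: 221.8615 kg/s * 3.6 = 798.70 t/h
mdot = 798.70 t/h


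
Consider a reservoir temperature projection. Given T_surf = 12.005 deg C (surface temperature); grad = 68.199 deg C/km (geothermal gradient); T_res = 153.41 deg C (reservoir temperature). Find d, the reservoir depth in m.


d = (T_res - T_surf) / grad * 1000
d = (153.41 - 12.005) / 68.199 * 1000
d = 2073.4 m


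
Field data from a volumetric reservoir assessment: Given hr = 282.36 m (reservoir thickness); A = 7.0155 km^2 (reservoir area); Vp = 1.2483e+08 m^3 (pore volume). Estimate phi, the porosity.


phi = Vp / (A * 1e6 * hr)
phi = 1.2483e+08 / (7.0155 * 1e6 * 282.36)
phi = 0.063017


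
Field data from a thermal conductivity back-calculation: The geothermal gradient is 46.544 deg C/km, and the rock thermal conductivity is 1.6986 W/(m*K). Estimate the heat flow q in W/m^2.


q = k * grad / 1000
q = 1.6986 * 46.544 / 1000
q = 0.079060 W/m^2


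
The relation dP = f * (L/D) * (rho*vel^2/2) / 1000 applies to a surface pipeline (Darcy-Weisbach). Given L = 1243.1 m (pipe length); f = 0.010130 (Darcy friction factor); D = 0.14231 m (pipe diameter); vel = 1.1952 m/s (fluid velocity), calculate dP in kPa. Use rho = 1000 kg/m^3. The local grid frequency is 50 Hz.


dP = f * (L/D) * (rho*vel^2/2) / 1000
dP = 0.010130 * (1243.1/0.14231) * (1000*1.1952^2/2) / 1000
dP = 63.202 kPa


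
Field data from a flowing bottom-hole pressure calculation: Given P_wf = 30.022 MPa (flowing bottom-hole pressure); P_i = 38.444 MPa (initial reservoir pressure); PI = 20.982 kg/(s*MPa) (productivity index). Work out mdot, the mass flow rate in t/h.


mdot = (P_i - P_wf) * PI
mdot = (38.444 - 30.022) * 20.982
mdot = 176.7104 kg/s
Convert: 176.7104 kg/s * 3.6 = 636.16 t/h
mdot = 636.16 t/h


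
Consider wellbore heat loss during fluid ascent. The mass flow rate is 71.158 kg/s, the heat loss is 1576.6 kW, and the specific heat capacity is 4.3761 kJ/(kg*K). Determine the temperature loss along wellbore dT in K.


dT = Q_loss / (mdot * cp)
dT = 1576.6 / (71.158 * 4.3761)
dT = 5.0630 K


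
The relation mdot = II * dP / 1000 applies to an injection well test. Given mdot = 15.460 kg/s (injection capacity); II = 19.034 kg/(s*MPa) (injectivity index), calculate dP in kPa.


dP = mdot * 1000 / II
dP = 15.460 * 1000 / 19.034
dP = 812.23 kPa


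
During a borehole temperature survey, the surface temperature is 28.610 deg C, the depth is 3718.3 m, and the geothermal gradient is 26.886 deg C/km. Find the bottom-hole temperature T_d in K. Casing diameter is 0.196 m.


T_d = T_surf + grad * d / 1000
T_d = 28.610 + 26.886 * 3718.3 / 1000
T_d = 128.5802 deg C
Convert to K: 128.5802 + 273.15 = 401.73 K
T_d = 401.73 K


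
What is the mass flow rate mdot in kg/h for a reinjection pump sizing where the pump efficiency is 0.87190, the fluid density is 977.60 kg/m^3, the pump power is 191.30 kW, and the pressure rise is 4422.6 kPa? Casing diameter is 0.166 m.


mdot = P_pump * rho * eta / dP
mdot = 191.30 * 977.60 * 0.87190 / 4422.6
mdot = 36.86932 kg/s
Convert: 36.86932 kg/s * 3600.0 = 1.3273e+05 kg/h
mdot = 1.3273e+05 kg/h


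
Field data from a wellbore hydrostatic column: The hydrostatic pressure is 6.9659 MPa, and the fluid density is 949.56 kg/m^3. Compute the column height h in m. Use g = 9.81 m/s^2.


h = P * 1e6 / (g * rho)
h = 6.9659 * 1e6 / (9.81 * 949.56)
h = 747.80 m


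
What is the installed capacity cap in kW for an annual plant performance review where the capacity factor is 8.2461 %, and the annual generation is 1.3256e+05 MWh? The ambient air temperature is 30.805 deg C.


cap = E_a / (CF/100 * 8760)
cap = 1.3256e+05 / (8.2461/100 * 8760)
cap = 183.5100 MW
Convert: 183.5100 MW * 1000.0 = 1.8351e+05 kW
cap = 1.8351e+05 kW


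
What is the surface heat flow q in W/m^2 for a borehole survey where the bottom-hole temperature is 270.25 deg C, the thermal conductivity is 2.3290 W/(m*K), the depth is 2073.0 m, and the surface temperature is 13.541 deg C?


Step 1: grad = (T_d - T_surf)/d * 1000 = (270.25 - 13.541)/2073.0 * 1000 = 123.8345 deg C/km
Step 2: q = k * grad / 1000 = 2.329 * 123.8345 / 1000 = 0.28841 W/m^2
q = 0.28841 W/m^2


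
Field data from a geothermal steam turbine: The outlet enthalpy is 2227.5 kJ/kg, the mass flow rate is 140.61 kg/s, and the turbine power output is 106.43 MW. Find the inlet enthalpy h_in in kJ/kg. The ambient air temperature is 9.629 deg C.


h_in = h_out + P * 1000 / mdot
h_in = 2227.5 + 106.43 * 1000 / 140.61
h_in = 2984.4 kJ/kg


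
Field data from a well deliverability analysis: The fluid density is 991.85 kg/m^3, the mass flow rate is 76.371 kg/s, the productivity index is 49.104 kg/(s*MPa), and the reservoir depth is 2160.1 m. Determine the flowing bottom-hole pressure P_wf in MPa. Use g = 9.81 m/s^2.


Step 1: P_i = rho*g*h/1e6 = 991.85*9.81*2160.1/1e6 = 21.01788 MPa
Step 2: P_wf = P_i - mdot/PI = 21.01788 - 76.371/49.104 = 19.463 MPa
P_wf = 19.463 MPa


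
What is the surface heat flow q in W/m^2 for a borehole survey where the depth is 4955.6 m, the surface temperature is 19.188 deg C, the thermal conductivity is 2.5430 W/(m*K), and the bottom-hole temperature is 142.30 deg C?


Step 1: grad = (T_d - T_surf)/d * 1000 = (142.3 - 19.188)/4955.6 * 1000 = 24.84301 deg C/km
Step 2: q = k * grad / 1000 = 2.543 * 24.84301 / 1000 = 0.063176 W/m^2
q = 0.063176 W/m^2


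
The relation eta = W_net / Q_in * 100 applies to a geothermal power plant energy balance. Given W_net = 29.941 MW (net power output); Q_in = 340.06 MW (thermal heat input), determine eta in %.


eta = W_net / Q_in * 100
eta = 29.941 / 340.06 * 100
eta = 8.8046 %


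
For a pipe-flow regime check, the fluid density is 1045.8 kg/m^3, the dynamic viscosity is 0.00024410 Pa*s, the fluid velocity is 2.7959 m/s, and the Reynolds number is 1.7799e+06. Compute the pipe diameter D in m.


D = Re * mu / (rho * vel)
D = 1.7799e+06 * 0.00024410 / (1045.8 * 2.7959)
D = 0.14859 m


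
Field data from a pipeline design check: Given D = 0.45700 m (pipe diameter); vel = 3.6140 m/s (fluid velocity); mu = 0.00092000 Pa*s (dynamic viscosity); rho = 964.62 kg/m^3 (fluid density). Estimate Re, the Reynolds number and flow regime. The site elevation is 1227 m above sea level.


Step 1: Re = rho*vel*D/mu = 964.62*3.614*0.457/0.00092 = 1.7317e+06
Step 2: Re = 1.7317e+06 > 4000, so flow is turbulent.
Re = 1.7317e+06 (turbulent)


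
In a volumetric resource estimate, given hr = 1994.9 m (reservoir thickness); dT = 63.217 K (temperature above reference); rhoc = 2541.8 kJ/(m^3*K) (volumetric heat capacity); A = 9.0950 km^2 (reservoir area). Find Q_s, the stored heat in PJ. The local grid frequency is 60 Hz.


Step 1: Vr = A*1e6*hr = 9.095*1e6*1994.9 = 1.814362e+10 m^3
Step 2: Q_s = Vr*rhoc*dT/1e12 = 1.814362e+10*2541.8*63.217/1e12 = 2915.4 PJ
Q_s = 2915.4 PJ


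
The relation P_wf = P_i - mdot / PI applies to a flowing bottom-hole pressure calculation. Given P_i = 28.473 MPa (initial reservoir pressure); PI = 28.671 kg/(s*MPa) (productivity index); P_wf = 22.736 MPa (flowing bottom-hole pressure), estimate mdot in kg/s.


mdot = (P_i - P_wf) * PI
mdot = (28.473 - 22.736) * 28.671
mdot = 164.49 kg/s


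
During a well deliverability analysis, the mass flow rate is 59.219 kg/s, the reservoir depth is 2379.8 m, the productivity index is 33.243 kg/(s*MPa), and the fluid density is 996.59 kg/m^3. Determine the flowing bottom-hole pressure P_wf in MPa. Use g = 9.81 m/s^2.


Step 1: P_i = rho*g*h/1e6 = 996.59*9.81*2379.8/1e6 = 23.26623 MPa
Step 2: P_wf = P_i - mdot/PI = 23.26623 - 59.219/33.243 = 21.485 MPa
P_wf = 21.485 MPa


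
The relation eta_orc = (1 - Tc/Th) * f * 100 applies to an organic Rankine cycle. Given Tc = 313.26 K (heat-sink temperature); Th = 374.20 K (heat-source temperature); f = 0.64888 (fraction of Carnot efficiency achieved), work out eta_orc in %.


eta_orc = (1 - Tc/Th) * f * 100
eta_orc = (1 - 313.26/374.20) * 0.64888 * 100
eta_orc = 10.567 %


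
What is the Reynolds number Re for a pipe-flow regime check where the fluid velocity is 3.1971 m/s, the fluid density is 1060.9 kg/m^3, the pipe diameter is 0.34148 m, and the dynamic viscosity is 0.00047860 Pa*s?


Re = rho * vel * D / mu
Re = 1060.9 * 3.1971 * 0.34148 / 0.00047860
Re = 2.4200e+06


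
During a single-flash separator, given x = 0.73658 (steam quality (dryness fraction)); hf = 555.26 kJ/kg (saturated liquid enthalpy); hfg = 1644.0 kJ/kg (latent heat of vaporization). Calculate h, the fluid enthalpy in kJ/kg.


h = hf + x * hfg
h = 555.26 + 0.73658 * 1644.0
h = 1766.2 kJ/kg


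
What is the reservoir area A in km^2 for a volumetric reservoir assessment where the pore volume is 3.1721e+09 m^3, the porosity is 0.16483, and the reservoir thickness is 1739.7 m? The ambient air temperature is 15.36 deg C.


A = Vp / (1e6 * hr * phi)
A = 3.1721e+09 / (1e6 * 1739.7 * 0.16483)
A = 11.062 km^2


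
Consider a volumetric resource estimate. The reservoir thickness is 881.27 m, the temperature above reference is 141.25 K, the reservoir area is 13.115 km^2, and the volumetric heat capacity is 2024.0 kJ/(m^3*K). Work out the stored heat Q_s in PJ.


Step 1: Vr = A*1e6*hr = 13.115*1e6*881.27 = 1.155786e+10 m^3
Step 2: Q_s = Vr*rhoc*dT/1e12 = 1.155786e+10*2024.0*141.25/1e12 = 3304.3 PJ
Q_s = 3304.3 PJ


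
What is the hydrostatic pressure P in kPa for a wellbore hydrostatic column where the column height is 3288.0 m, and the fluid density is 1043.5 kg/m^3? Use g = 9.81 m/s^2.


P = rho * g * h / 1e6
P = 1043.5 * 9.81 * 3288.0 / 1e6
P = 33.65838 MPa
Convert: 33.65838 MPa * 1000.0 = 33658 kPa
P = 33658 kPa


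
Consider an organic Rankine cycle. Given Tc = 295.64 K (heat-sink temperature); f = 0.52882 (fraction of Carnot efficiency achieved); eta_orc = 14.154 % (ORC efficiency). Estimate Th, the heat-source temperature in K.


Th = Tc / (1 - (eta_orc/100)/f)
Th = 295.64 / (1 - (14.154/100)/0.52882)
Th = 403.69 K


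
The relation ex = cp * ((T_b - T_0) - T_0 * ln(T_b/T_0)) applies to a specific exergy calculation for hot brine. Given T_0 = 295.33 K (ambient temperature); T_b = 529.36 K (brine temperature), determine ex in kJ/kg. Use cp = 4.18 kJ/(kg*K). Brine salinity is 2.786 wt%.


ex = cp * ((T_b - T_0) - T_0 * ln(T_b/T_0))
ex = 4.18 * ((529.36 - 295.33) - 295.33 * ln(529.36/295.33))
ex = 257.83 kJ/kg


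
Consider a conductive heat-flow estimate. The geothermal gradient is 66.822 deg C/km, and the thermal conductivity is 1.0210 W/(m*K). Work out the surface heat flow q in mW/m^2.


q = k * grad / 1000
q = 1.0210 * 66.822 / 1000
q = 0.06822526 W/m^2
Convert: 0.06822526 W/m^2 * 1000.0 = 68.225 mW/m^2
q = 68.225 mW/m^2


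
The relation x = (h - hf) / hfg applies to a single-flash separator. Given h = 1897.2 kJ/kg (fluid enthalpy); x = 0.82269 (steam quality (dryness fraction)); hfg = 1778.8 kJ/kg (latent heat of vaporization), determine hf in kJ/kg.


hf = h - x * hfg
hf = 1897.2 - 0.82269 * 1778.8
hf = 433.80 kJ/kg


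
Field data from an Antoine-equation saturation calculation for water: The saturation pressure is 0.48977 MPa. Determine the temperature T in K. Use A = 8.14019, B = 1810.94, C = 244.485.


T = B / (A - log10(P_sat * 760 / 0.101325)) - C
T = 1810.94 / (8.14019 - log10(0.48977 * 760 / 0.101325)) - 244.485
T = 151.3402 deg C
Convert to K: 151.3402 + 273.15 = 424.49 K
T = 424.49 K


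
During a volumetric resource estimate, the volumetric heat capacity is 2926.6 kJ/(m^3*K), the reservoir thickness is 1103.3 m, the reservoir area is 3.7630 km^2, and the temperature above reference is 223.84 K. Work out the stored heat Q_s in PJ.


Step 1: Vr = A*1e6*hr = 3.763*1e6*1103.3 = 4.151718e+09 m^3
Step 2: Q_s = Vr*rhoc*dT/1e12 = 4.151718e+09*2926.6*223.84/1e12 = 2719.7 PJ
Q_s = 2719.7 PJ


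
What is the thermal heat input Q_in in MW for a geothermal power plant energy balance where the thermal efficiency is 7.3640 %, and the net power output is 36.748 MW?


Q_in = W_net / (eta / 100)
Q_in = 36.748 / (7.3640 / 100)
Q_in = 499.02 MW


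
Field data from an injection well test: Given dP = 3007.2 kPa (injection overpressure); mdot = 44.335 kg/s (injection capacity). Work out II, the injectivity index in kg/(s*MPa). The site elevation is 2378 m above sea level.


II = mdot * 1000 / dP
II = 44.335 * 1000 / 3007.2
II = 14.743 kg/(s*MPa)


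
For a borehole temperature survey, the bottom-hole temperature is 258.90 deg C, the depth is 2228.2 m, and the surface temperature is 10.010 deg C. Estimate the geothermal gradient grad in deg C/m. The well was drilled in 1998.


grad = (T_d - T_surf) / d * 1000
grad = (258.90 - 10.010) / 2228.2 * 1000
grad = 111.7000 deg C/km
Convert: 111.7000 deg C/km * 0.001 = 0.11170 deg C/m
grad = 0.11170 deg C/m


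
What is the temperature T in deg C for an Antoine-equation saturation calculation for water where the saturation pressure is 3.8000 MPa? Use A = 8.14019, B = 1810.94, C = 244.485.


T = B / (A - log10(P_sat * 760 / 0.101325)) - C
T = 1810.94 / (8.14019 - log10(3.8000 * 760 / 0.101325)) - 244.485
T = 246.91 deg C


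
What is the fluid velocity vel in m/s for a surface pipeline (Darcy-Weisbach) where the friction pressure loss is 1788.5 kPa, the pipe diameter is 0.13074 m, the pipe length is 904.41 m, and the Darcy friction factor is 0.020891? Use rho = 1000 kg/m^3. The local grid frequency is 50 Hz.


vel = sqrt(dP*1000*2*D / (f*L*rho))
vel = sqrt(1788.5*1000*2*0.13074 / (0.020891*904.41*1000))
vel = 4.9751 m/s


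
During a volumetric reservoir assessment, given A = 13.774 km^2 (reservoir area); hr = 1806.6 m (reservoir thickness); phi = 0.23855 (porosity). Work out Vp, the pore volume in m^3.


Vp = A * 1e6 * hr * phi
Vp = 13.774 * 1e6 * 1806.6 * 0.23855
Vp = 5.9361e+09 m^3


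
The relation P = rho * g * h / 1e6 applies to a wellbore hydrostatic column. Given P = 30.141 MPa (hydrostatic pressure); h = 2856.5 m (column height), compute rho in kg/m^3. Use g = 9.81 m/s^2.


rho = P * 1e6 / (g * h)
rho = 30.141 * 1e6 / (9.81 * 2856.5)
rho = 1075.6 kg/m^3


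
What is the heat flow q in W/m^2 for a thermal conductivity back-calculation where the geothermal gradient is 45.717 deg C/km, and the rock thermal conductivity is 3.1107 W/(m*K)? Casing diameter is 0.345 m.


q = k * grad / 1000
q = 3.1107 * 45.717 / 1000
q = 0.14221 W/m^2


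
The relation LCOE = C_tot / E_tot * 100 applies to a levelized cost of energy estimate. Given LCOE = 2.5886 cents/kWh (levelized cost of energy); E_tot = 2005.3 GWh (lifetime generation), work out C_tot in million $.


C_tot = LCOE / 100 * E_tot
C_tot = 2.5886 / 100 * 2005.3
C_tot = 51.909 million $


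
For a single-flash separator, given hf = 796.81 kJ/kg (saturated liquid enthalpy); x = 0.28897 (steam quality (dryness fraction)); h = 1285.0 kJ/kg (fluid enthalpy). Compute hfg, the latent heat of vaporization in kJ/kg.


hfg = (h - hf) / x
hfg = (1285.0 - 796.81) / 0.28897
hfg = 1689.4 kJ/kg


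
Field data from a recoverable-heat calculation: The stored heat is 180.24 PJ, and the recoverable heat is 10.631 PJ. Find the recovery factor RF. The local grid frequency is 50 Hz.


RF = Q_rec / Q_s
RF = 10.631 / 180.24
RF = 0.058982


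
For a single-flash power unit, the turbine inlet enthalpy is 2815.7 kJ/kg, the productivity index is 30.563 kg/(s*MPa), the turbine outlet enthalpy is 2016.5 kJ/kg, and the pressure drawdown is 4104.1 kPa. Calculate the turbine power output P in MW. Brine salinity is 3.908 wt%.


Step 1: mdot = PI * dP / 1000 = 30.563 * 4104.1 / 1000 = 125.4336 kg/s
Step 2: P = mdot*(h_in - h_out)/1000 = 125.4336*(2815.7 - 2016.5)/1000 = 100.25 MW
P = 100.25 MW


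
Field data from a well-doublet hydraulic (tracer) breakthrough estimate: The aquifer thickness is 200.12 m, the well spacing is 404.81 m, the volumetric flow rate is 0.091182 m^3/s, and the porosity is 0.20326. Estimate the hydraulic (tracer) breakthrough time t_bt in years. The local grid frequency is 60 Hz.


t_bt = pi * hr * phi * L^2 / (3 * Qv) / (365.25*86400)
t_bt = pi * 200.12 * 0.20326 * 404.81^2 / (3 * 0.091182) / (365.25*86400)
t_bt = 2.4258 years


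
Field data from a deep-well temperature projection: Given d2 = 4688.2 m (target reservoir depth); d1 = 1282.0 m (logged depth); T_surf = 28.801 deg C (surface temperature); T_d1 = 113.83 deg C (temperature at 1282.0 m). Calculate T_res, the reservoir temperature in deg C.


Step 1: grad = (T_d1 - T_surf)/d1 * 1000 = (113.83 - 28.801)/1282.0 * 1000 = 66.32527 deg C/km
Step 2: T_res = T_surf + grad*d2/1000 = 28.801 + 66.32527*4688.2/1000 = 339.75 deg C
T_res = 339.75 deg C


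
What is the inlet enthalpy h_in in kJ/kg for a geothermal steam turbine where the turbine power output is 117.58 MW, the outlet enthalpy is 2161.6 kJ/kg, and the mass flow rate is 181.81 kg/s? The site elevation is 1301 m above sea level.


h_in = h_out + P * 1000 / mdot
h_in = 2161.6 + 117.58 * 1000 / 181.81
h_in = 2808.3 kJ/kg


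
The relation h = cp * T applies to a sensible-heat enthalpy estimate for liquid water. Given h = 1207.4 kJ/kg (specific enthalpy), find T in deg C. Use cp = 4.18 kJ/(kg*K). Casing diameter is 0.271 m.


T = h / cp
T = 1207.4 / 4.18
T = 288.85 deg C


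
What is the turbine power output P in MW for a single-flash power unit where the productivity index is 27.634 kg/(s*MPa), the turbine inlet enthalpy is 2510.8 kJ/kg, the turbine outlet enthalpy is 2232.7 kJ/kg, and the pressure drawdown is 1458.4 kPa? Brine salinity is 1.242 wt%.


Step 1: mdot = PI * dP / 1000 = 27.634 * 1458.4 / 1000 = 40.30143 kg/s
Step 2: P = mdot*(h_in - h_out)/1000 = 40.30143*(2510.8 - 2232.7)/1000 = 11.208 MW
P = 11.208 MW


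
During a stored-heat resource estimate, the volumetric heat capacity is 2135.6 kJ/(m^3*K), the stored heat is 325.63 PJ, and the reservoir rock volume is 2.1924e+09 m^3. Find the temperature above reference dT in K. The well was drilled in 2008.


dT = Q_s * 1e12 / (Vr * rhoc)
dT = 325.63 * 1e12 / (2.1924e+09 * 2135.6)
dT = 69.548 K


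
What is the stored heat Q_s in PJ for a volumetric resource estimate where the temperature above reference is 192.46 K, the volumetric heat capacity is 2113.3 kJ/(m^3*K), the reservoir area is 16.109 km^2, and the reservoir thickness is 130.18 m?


Step 1: Vr = A*1e6*hr = 16.109*1e6*130.18 = 2.097070e+09 m^3
Step 2: Q_s = Vr*rhoc*dT/1e12 = 2.097070e+09*2113.3*192.46/1e12 = 852.93 PJ
Q_s = 852.93 PJ


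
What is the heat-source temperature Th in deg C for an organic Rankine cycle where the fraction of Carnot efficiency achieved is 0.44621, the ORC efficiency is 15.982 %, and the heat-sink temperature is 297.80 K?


Th = Tc / (1 - (eta_orc/100)/f)
Th = 297.80 / (1 - (15.982/100)/0.44621)
Th = 463.9874 K
Convert to deg C: 463.9874 - 273.15 = 190.84 deg C
Th = 190.84 deg C


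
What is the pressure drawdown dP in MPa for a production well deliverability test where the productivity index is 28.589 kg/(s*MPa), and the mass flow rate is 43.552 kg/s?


dP = mdot * 1000 / PI
dP = 43.552 * 1000 / 28.589
dP = 1523.383 kPa
Convert: 1523.383 kPa * 0.001 = 1.5234 MPa
dP = 1.5234 MPa


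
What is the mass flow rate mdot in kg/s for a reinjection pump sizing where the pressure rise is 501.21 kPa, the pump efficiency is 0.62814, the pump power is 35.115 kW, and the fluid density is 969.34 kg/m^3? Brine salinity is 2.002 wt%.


mdot = P_pump * rho * eta / dP
mdot = 35.115 * 969.34 * 0.62814 / 501.21
mdot = 42.658 kg/s


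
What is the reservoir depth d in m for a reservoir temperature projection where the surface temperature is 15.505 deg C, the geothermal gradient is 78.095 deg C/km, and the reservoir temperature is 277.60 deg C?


d = (T_res - T_surf) / grad * 1000
d = (277.60 - 15.505) / 78.095 * 1000
d = 3356.1 m


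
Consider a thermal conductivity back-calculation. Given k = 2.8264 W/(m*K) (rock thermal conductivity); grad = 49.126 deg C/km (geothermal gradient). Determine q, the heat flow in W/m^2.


q = k * grad / 1000
q = 2.8264 * 49.126 / 1000
q = 0.13885 W/m^2


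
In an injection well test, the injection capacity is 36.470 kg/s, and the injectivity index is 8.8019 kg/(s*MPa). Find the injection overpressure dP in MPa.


dP = mdot * 1000 / II
dP = 36.470 * 1000 / 8.8019
dP = 4143.424 kPa
Convert: 4143.424 kPa * 0.001 = 4.1434 MPa
dP = 4.1434 MPa


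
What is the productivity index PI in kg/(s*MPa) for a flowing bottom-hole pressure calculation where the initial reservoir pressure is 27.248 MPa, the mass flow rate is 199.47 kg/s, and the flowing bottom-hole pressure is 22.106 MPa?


PI = mdot / (P_i - P_wf)
PI = 199.47 / (27.248 - 22.106)
PI = 38.792 kg/(s*MPa)


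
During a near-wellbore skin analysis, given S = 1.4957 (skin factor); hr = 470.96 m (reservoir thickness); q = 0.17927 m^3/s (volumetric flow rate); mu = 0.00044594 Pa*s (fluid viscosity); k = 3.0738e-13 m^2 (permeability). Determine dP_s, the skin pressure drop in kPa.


dP_s = S * q * mu / (2*pi*k*hr) / 1000
dP_s = 1.4957 * 0.17927 * 0.00044594 / (2*pi*3.0738e-13*470.96) / 1000
dP_s = 131.46 kPa


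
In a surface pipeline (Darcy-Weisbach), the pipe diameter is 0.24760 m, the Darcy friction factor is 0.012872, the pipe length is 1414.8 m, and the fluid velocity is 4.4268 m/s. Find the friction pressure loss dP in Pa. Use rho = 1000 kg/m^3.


dP = f * (L/D) * (rho*vel^2/2) / 1000
dP = 0.012872 * (1414.8/0.24760) * (1000*4.4268^2/2) / 1000
dP = 720.6763 kPa
Convert: 720.6763 kPa * 1000.0 = 7.2068e+05 Pa
dP = 7.2068e+05 Pa


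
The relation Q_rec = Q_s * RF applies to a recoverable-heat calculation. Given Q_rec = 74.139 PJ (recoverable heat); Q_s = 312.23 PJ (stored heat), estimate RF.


RF = Q_rec / Q_s
RF = 74.139 / 312.23
RF = 0.23745


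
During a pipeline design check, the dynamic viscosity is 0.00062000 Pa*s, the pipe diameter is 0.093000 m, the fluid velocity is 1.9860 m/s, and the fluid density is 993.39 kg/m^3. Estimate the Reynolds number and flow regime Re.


Step 1: Re = rho*vel*D/mu = 993.39*1.986*0.093/0.00062 = 2.9593e+05
Step 2: Re = 2.9593e+05 > 4000, so flow is turbulent.
Re = 2.9593e+05 (turbulent)


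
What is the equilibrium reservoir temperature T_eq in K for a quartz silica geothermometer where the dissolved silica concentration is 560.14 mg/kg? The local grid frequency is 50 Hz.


T_eq = 1309 / (5.19 - log10(SiO2)) - 273.15
T_eq = 1309 / (5.19 - log10(560.14)) - 273.15
T_eq = 262.9511 deg C
Convert to K: 262.9511 + 273.15 = 536.10 K
T_eq = 536.10 K


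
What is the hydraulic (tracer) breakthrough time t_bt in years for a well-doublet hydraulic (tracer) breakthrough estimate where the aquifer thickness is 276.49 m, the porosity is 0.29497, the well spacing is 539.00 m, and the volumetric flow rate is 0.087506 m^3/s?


t_bt = pi * hr * phi * L^2 / (3 * Qv) / (365.25*86400)
t_bt = pi * 276.49 * 0.29497 * 539.00^2 / (3 * 0.087506) / (365.25*86400)
t_bt = 8.9851 years


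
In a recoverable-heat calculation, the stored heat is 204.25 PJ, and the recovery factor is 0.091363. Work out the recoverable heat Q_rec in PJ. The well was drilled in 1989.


Q_rec = Q_s * RF
Q_rec = 204.25 * 0.091363
Q_rec = 18.661 PJ


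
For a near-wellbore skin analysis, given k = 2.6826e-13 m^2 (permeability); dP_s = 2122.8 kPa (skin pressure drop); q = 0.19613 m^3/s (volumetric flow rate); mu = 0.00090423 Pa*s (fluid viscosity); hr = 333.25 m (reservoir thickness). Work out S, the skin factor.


S = dP_s * 1000 * 2*pi*k*hr / (q*mu)
S = 2122.8 * 1000 * 2*pi*2.6826e-13*333.25 / (0.19613*0.00090423)
S = 6.7234


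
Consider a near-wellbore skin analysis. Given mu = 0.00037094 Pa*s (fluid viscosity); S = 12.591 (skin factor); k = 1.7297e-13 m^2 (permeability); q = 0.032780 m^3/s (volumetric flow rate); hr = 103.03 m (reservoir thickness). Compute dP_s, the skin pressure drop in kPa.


dP_s = S * q * mu / (2*pi*k*hr) / 1000
dP_s = 12.591 * 0.032780 * 0.00037094 / (2*pi*1.7297e-13*103.03) / 1000
dP_s = 1367.3 kPa


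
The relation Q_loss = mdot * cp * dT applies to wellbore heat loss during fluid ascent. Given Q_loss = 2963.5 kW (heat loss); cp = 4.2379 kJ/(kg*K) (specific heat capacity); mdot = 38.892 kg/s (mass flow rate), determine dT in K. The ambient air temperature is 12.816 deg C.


dT = Q_loss / (mdot * cp)
dT = 2963.5 / (38.892 * 4.2379)
dT = 17.980 K


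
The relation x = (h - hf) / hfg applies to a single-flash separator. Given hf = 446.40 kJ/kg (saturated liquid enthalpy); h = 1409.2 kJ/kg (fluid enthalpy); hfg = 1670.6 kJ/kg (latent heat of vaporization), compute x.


x = (h - hf) / hfg
x = (1409.2 - 446.40) / 1670.6
x = 0.57632


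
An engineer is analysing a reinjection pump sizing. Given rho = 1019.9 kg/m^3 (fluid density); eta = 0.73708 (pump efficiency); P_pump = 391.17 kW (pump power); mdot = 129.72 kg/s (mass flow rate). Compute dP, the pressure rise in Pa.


dP = P_pump * rho * eta / mdot
dP = 391.17 * 1019.9 * 0.73708 / 129.72
dP = 2266.892 kPa
Convert: 2266.892 kPa * 1000.0 = 2.2669e+06 Pa
dP = 2.2669e+06 Pa


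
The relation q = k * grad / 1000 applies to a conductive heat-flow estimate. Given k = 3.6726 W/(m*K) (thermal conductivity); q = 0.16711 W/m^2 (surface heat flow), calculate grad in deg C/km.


grad = q * 1000 / k
grad = 0.16711 * 1000 / 3.6726
grad = 45.502 deg C/km


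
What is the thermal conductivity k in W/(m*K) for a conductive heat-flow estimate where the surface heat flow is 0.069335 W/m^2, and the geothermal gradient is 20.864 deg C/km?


k = q * 1000 / grad
k = 0.069335 * 1000 / 20.864
k = 3.3232 W/(m*K)


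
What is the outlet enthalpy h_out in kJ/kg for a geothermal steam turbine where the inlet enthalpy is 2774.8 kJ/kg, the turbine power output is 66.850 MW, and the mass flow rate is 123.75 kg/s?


h_out = h_in - P * 1000 / mdot
h_out = 2774.8 - 66.850 * 1000 / 123.75
h_out = 2234.6 kJ/kg


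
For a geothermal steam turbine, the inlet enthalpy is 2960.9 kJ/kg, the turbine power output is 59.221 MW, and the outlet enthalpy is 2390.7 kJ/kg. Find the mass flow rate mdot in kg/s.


mdot = P * 1000 / (h_in - h_out)
mdot = 59.221 * 1000 / (2960.9 - 2390.7)
mdot = 103.86 kg/s


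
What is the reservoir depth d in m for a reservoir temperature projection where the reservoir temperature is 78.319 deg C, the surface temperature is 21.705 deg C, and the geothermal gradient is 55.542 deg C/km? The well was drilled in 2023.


d = (T_res - T_surf) / grad * 1000
d = (78.319 - 21.705) / 55.542 * 1000
d = 1019.3 m


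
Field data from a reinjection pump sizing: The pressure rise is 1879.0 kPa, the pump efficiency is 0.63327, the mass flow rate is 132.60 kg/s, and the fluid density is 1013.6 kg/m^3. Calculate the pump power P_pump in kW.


P_pump = mdot * dP / (rho * eta)
P_pump = 132.60 * 1879.0 / (1013.6 * 0.63327)
P_pump = 388.16 kW


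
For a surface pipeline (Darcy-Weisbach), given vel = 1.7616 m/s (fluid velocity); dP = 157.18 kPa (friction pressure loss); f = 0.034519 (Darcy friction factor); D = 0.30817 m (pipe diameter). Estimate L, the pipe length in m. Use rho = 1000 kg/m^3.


L = dP*1000*D / (f*rho*vel^2/2)
L = 157.18*1000*0.30817 / (0.034519*1000*1.7616^2/2)
L = 904.37 m


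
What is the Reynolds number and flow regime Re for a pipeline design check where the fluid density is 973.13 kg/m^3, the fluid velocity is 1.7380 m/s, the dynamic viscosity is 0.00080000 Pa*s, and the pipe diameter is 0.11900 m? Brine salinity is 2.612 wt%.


Step 1: Re = rho*vel*D/mu = 973.13*1.738*0.119/0.0008 = 2.5158e+05
Step 2: Re = 2.5158e+05 > 4000, so flow is turbulent.
Re = 2.5158e+05 (turbulent)


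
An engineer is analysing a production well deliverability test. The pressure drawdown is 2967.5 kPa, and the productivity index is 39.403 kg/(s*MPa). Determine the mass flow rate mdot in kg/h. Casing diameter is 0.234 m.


mdot = PI * dP / 1000
mdot = 39.403 * 2967.5 / 1000
mdot = 116.9284 kg/s
Convert: 116.9284 kg/s * 3600.0 = 4.2094e+05 kg/h
mdot = 4.2094e+05 kg/h


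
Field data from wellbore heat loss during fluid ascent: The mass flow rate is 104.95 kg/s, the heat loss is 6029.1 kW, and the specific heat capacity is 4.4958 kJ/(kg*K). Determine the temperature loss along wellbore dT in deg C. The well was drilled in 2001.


dT = Q_loss / (mdot * cp)
dT = 6029.1 / (104.95 * 4.4958)
dT = 12.77801 K
Convert (temperature difference, 1 K = 1 deg C): 12.77801 K = 12.77801 deg C
dT = 12.778 deg C


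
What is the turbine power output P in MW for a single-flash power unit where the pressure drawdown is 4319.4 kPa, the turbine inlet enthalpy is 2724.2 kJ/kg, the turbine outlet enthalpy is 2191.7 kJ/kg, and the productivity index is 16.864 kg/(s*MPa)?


Step 1: mdot = PI * dP / 1000 = 16.864 * 4319.4 / 1000 = 72.84236 kg/s
Step 2: P = mdot*(h_in - h_out)/1000 = 72.84236*(2724.2 - 2191.7)/1000 = 38.789 MW
P = 38.789 MW


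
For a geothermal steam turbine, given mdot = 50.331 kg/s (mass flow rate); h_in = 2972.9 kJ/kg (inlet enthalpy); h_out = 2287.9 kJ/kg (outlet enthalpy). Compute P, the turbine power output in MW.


P = mdot * (h_in - h_out) / 1000
P = 50.331 * (2972.9 - 2287.9) / 1000
P = 34.477 MW


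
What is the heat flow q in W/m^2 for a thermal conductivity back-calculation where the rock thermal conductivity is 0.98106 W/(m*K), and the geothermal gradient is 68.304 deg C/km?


q = k * grad / 1000
q = 0.98106 * 68.304 / 1000
q = 0.067010 W/m^2


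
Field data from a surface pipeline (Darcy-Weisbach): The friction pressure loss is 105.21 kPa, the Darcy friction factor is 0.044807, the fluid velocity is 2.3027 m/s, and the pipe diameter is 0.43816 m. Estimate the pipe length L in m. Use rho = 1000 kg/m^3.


L = dP*1000*D / (f*rho*vel^2/2)
L = 105.21*1000*0.43816 / (0.044807*1000*2.3027^2/2)
L = 388.06 m


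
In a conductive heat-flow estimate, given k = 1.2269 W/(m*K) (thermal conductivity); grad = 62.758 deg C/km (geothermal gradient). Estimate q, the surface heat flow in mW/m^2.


q = k * grad / 1000
q = 1.2269 * 62.758 / 1000
q = 0.07699779 W/m^2
Convert: 0.07699779 W/m^2 * 1000.0 = 76.998 mW/m^2
q = 76.998 mW/m^2


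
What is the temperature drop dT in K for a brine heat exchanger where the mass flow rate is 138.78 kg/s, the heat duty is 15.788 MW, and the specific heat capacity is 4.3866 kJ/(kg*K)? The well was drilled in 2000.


dT = Q * 1000 / (mdot * cp)
dT = 15.788 * 1000 / (138.78 * 4.3866)
dT = 25.934 K


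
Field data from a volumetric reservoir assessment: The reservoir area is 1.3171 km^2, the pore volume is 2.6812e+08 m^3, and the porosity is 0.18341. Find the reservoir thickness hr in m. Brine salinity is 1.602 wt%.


hr = Vp / (A * 1e6 * phi)
hr = 2.6812e+08 / (1.3171 * 1e6 * 0.18341)
hr = 1109.9 m
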